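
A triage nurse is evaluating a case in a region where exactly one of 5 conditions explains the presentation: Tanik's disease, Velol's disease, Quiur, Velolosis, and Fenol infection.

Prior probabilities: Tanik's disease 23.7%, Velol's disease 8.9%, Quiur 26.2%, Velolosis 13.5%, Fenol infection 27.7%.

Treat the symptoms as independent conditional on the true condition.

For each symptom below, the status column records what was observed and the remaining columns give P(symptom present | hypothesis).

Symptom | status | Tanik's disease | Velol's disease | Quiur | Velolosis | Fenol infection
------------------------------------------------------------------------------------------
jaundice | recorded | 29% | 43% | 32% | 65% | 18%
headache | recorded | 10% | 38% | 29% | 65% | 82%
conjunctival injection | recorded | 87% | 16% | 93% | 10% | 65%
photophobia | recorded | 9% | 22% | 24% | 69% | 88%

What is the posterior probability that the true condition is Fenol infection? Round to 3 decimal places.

For each hypothesis, the unnormalized posterior weight is prior × product of the symptom likelihoods:
  Tanik's disease: 0.237 × 0.29 × 0.10 × 0.87 × 0.09 = 0.00053816
  Velol's disease: 0.089 × 0.43 × 0.38 × 0.16 × 0.22 = 0.0005119
  Quiur: 0.262 × 0.32 × 0.29 × 0.93 × 0.24 = 0.0054268
  Velolosis: 0.135 × 0.65 × 0.65 × 0.10 × 0.69 = 0.0039356
  Fenol infection: 0.277 × 0.18 × 0.82 × 0.65 × 0.88 = 0.023386
The unnormalized weights sum to 0.033799.
P(Fenol infection | evidence) = 0.023386 / 0.033799 ≈ 0.692.

0.692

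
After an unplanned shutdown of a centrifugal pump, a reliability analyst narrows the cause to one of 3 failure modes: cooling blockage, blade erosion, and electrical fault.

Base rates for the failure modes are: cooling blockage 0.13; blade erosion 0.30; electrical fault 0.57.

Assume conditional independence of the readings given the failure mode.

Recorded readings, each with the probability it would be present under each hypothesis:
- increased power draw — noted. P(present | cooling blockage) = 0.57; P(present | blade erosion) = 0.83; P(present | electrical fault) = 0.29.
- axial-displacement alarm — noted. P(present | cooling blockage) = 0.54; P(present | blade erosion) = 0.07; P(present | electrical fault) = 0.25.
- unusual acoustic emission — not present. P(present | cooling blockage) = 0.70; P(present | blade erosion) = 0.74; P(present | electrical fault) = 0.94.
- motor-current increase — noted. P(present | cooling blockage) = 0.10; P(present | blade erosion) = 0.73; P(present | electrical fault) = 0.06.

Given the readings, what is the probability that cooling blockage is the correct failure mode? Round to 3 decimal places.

0.258

Multiply each prior by the joint likelihood of the reading pattern (using 1 − P(present | H) for each absent reading):
  cooling blockage: 0.13 × 0.57 × 0.54 × (1 − 0.70) × 0.10 = 0.0012004
  blade erosion: 0.30 × 0.83 × 0.07 × (1 − 0.74) × 0.73 = 0.0033082
  electrical fault: 0.57 × 0.29 × 0.25 × (1 − 0.94) × 0.06 = 0.00014877
Normalizing constant Z = 0.0012004 + 0.0033082 + 0.00014877 = 0.0046574.
P(cooling blockage | evidence) = 0.0012004 / 0.0046574 ≈ 0.258.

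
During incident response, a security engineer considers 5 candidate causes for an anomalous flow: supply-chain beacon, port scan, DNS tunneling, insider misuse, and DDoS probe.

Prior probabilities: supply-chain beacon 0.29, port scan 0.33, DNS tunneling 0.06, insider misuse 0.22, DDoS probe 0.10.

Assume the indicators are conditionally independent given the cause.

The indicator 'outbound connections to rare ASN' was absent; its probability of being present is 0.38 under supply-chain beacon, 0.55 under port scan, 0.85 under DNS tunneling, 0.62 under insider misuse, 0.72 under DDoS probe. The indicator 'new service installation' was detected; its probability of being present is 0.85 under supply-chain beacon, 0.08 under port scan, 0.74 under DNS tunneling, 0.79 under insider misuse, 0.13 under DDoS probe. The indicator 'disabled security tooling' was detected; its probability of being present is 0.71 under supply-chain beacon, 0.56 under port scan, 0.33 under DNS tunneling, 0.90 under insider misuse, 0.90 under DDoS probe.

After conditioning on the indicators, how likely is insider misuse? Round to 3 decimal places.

0.330

For each hypothesis, the unnormalized posterior weight is prior × product of the indicator likelihoods (using 1 − P(present | H) for each absent indicator):
  supply-chain beacon: 0.29 × (1 − 0.38) × 0.85 × 0.71 = 0.10851
  port scan: 0.33 × (1 − 0.55) × 0.08 × 0.56 = 0.0066528
  DNS tunneling: 0.06 × (1 − 0.85) × 0.74 × 0.33 = 0.0021978
  insider misuse: 0.22 × (1 − 0.62) × 0.79 × 0.90 = 0.05944
  DDoS probe: 0.10 × (1 − 0.72) × 0.13 × 0.90 = 0.003276
Normalizing constant Z = 0.10851 + 0.0066528 + 0.0021978 + 0.05944 + 0.003276 = 0.18008.
P(insider misuse | evidence) = 0.05944 / 0.18008 ≈ 0.330.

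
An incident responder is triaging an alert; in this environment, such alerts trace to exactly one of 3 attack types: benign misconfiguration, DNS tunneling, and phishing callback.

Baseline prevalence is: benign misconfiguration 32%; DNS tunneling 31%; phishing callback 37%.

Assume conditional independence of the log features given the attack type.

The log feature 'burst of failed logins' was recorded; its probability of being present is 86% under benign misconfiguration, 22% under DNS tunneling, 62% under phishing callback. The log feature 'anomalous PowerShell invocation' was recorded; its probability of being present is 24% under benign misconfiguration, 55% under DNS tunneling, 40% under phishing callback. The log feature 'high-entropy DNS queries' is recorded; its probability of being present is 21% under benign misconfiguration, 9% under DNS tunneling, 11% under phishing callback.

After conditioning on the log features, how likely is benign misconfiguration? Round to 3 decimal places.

By Bayes' rule with conditional independence, the unnormalized weight for each hypothesis is prior × ∏ likelihoods:
  benign misconfiguration: 0.32 × 0.86 × 0.24 × 0.21 = 0.01387
  DNS tunneling: 0.31 × 0.22 × 0.55 × 0.09 = 0.0033759
  phishing callback: 0.37 × 0.62 × 0.40 × 0.11 = 0.010094
The unnormalized weights sum to 0.02734.
P(benign misconfiguration | evidence) = 0.01387 / 0.02734 ≈ 0.507.

0.507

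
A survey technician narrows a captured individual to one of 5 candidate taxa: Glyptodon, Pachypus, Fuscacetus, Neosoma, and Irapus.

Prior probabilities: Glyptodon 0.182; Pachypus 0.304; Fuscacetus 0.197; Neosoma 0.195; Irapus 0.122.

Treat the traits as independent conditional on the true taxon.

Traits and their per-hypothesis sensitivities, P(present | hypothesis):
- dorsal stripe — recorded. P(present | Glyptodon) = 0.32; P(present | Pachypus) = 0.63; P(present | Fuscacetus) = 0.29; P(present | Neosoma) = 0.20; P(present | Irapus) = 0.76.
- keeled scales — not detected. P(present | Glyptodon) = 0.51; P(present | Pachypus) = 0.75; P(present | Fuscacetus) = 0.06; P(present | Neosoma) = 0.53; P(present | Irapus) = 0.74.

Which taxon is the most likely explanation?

Fuscacetus

Multiply each prior by the joint likelihood of the trait pattern (using 1 − P(present | H) for each absent trait):
  Glyptodon: 0.182 × 0.32 × (1 − 0.51) = 0.028538
  Pachypus: 0.304 × 0.63 × (1 − 0.75) = 0.04788
  Fuscacetus: 0.197 × 0.29 × (1 − 0.06) = 0.053702
  Neosoma: 0.195 × 0.20 × (1 − 0.53) = 0.01833
  Irapus: 0.122 × 0.76 × (1 − 0.74) = 0.024107
Marginal likelihood of the evidence = 0.17256.
P(Glyptodon | evidence) ≈ 0.028538 / 0.17256 ≈ 0.165
P(Pachypus | evidence) ≈ 0.04788 / 0.17256 ≈ 0.277
P(Fuscacetus | evidence) ≈ 0.053702 / 0.17256 ≈ 0.311
P(Neosoma | evidence) ≈ 0.01833 / 0.17256 ≈ 0.106
P(Irapus | evidence) ≈ 0.024107 / 0.17256 ≈ 0.140
The largest is 0.311, so Fuscacetus is most probable.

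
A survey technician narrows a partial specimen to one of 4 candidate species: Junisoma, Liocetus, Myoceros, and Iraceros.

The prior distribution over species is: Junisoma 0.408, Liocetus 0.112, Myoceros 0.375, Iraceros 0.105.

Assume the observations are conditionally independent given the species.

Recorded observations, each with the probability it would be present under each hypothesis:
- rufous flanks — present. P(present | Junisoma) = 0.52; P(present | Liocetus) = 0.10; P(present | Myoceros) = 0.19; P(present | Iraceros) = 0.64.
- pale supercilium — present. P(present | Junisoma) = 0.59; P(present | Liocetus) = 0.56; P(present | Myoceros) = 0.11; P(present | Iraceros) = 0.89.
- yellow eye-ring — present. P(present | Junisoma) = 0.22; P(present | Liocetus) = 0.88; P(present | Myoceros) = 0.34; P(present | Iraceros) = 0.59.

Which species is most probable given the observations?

Iraceros

By Bayes' rule with conditional independence, the unnormalized weight for each hypothesis is prior × ∏ likelihoods:
  Junisoma: 0.408 × 0.52 × 0.59 × 0.22 = 0.027538
  Liocetus: 0.112 × 0.10 × 0.56 × 0.88 = 0.0055194
  Myoceros: 0.375 × 0.19 × 0.11 × 0.34 = 0.0026648
  Iraceros: 0.105 × 0.64 × 0.89 × 0.59 = 0.035287
Marginal likelihood of the evidence = 0.071009.
P(Junisoma | evidence) ≈ 0.027538 / 0.071009 ≈ 0.388
P(Liocetus | evidence) ≈ 0.0055194 / 0.071009 ≈ 0.078
P(Myoceros | evidence) ≈ 0.0026648 / 0.071009 ≈ 0.038
P(Iraceros | evidence) ≈ 0.035287 / 0.071009 ≈ 0.497
The largest is 0.497, so Iraceros is most probable.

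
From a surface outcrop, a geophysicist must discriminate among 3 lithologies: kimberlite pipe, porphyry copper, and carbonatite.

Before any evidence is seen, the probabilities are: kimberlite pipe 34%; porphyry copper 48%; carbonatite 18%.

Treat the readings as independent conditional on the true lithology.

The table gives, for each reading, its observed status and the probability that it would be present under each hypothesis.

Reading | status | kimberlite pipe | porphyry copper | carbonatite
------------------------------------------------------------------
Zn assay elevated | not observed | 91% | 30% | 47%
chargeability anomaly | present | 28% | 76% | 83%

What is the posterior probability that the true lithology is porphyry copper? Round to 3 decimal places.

0.744

By Bayes' rule with conditional independence, the unnormalized weight for each hypothesis is prior × ∏ likelihoods (using 1 − P(present | H) for each absent reading):
  kimberlite pipe: 0.34 × (1 − 0.91) × 0.28 = 0.008568
  porphyry copper: 0.48 × (1 − 0.30) × 0.76 = 0.25536
  carbonatite: 0.18 × (1 − 0.47) × 0.83 = 0.079182
Marginal likelihood of the evidence = 0.34311.
P(porphyry copper | evidence) = 0.25536 / 0.34311 ≈ 0.744.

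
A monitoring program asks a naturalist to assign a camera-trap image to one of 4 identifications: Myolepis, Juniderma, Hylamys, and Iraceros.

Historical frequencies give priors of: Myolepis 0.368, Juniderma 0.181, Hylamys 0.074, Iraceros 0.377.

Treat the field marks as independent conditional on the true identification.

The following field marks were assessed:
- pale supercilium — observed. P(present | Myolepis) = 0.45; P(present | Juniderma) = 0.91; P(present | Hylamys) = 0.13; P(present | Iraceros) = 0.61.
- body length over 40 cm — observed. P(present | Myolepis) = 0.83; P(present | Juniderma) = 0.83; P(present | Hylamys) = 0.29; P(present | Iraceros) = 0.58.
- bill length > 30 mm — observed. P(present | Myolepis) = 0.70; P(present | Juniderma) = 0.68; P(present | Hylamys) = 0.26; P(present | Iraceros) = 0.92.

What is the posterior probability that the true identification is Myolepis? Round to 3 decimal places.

Multiply each prior by the joint likelihood of the field mark pattern:
  Myolepis: 0.368 × 0.45 × 0.83 × 0.70 = 0.096214
  Juniderma: 0.181 × 0.91 × 0.83 × 0.68 = 0.092962
  Hylamys: 0.074 × 0.13 × 0.29 × 0.26 = 0.00072535
  Iraceros: 0.377 × 0.61 × 0.58 × 0.92 = 0.12271
The unnormalized weights sum to 0.31261.
P(Myolepis | evidence) = 0.096214 / 0.31261 ≈ 0.308.

0.308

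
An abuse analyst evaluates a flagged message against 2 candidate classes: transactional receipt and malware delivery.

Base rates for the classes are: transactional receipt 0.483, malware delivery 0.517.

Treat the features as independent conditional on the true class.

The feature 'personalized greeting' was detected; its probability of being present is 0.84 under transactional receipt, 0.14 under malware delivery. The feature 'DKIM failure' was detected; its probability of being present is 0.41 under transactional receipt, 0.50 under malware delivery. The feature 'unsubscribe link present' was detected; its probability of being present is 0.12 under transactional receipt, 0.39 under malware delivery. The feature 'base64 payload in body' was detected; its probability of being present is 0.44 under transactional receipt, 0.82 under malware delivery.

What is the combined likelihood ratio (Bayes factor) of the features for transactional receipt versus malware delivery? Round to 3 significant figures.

0.812

Joint likelihood of the feature pattern under each hypothesis:
  transactional receipt: 0.84 × 0.41 × 0.12 × 0.44 = 0.018184
  malware delivery: 0.14 × 0.50 × 0.39 × 0.82 = 0.022386
Bayes factor = 0.018184 / 0.022386 ≈ 0.812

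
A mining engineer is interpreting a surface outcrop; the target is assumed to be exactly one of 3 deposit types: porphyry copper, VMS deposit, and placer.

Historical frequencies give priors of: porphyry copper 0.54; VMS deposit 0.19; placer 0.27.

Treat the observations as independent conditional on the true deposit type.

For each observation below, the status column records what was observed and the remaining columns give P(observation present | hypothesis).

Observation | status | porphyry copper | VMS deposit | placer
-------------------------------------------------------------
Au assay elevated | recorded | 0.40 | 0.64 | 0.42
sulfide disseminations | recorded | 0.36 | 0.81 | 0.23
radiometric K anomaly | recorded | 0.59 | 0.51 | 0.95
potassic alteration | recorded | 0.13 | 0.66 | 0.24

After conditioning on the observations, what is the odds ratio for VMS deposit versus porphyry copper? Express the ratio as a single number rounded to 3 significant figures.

Unnormalized posterior weight (prior times the observation likelihoods) for each of the two hypotheses:
  VMS deposit: 0.19 × 0.64 × 0.81 × 0.51 × 0.66 = 0.033154
  porphyry copper: 0.54 × 0.40 × 0.36 × 0.59 × 0.13 = 0.0059642
Odds(VMS deposit : porphyry copper) = 0.033154 / 0.0059642 ≈ 5.56.

5.56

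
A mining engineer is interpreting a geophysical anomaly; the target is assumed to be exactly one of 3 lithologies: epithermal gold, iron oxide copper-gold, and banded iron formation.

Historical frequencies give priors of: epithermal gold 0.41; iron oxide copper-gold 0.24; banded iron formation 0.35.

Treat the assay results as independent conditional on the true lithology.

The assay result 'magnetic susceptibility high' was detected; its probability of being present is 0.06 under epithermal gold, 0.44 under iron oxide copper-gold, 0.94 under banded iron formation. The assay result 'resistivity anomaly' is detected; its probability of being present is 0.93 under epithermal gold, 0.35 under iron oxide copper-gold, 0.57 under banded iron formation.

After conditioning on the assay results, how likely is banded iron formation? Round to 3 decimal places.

0.758

By Bayes' rule with conditional independence, the unnormalized weight for each hypothesis is prior × ∏ likelihoods:
  epithermal gold: 0.41 × 0.06 × 0.93 = 0.022878
  iron oxide copper-gold: 0.24 × 0.44 × 0.35 = 0.03696
  banded iron formation: 0.35 × 0.94 × 0.57 = 0.18753
The unnormalized weights sum to 0.24737.
P(banded iron formation | evidence) = 0.18753 / 0.24737 ≈ 0.758.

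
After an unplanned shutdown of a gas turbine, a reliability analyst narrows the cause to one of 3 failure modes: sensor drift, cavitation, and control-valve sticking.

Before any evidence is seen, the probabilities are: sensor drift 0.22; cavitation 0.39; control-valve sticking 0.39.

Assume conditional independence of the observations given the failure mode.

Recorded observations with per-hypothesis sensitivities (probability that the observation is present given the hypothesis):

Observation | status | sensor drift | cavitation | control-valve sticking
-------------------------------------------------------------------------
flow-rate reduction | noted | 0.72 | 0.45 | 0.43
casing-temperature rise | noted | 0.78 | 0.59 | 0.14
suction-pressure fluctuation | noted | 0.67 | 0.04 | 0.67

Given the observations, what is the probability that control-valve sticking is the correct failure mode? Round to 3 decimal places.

For each hypothesis, the unnormalized posterior weight is prior × product of the observation likelihoods:
  sensor drift: 0.22 × 0.72 × 0.78 × 0.67 = 0.08278
  cavitation: 0.39 × 0.45 × 0.59 × 0.04 = 0.0041418
  control-valve sticking: 0.39 × 0.43 × 0.14 × 0.67 = 0.01573
The unnormalized weights sum to 0.10265.
P(control-valve sticking | evidence) = 0.01573 / 0.10265 ≈ 0.153.

0.153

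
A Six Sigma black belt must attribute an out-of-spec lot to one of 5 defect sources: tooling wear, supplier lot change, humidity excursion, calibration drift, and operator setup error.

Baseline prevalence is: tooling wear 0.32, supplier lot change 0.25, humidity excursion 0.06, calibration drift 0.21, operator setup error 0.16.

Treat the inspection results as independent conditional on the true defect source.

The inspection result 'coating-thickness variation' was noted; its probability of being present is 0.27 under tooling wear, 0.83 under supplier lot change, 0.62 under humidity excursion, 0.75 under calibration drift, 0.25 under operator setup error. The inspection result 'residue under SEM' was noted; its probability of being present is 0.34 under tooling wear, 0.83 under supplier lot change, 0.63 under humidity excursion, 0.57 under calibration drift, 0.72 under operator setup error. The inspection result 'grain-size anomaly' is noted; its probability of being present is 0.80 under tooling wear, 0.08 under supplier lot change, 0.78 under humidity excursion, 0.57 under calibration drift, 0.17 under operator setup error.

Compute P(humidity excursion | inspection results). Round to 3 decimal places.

Multiply each prior by the joint likelihood of the inspection result pattern:
  tooling wear: 0.32 × 0.27 × 0.34 × 0.80 = 0.023501
  supplier lot change: 0.25 × 0.83 × 0.83 × 0.08 = 0.013778
  humidity excursion: 0.06 × 0.62 × 0.63 × 0.78 = 0.01828
  calibration drift: 0.21 × 0.75 × 0.57 × 0.57 = 0.051172
  operator setup error: 0.16 × 0.25 × 0.72 × 0.17 = 0.004896
The unnormalized weights sum to 0.11163.
P(humidity excursion | evidence) = 0.01828 / 0.11163 ≈ 0.164.

0.164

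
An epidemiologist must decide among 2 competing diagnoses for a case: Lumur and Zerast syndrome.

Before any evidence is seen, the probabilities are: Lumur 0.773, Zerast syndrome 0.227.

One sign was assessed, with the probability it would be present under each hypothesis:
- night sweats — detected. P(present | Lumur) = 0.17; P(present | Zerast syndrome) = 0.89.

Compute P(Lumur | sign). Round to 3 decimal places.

For each hypothesis, the unnormalized posterior weight is prior × likelihood:
  Lumur: 0.773 × 0.17 = 0.13141
  Zerast syndrome: 0.227 × 0.89 = 0.20203
The unnormalized weights sum to 0.33344.
P(Lumur | evidence) = 0.13141 / 0.33344 ≈ 0.394.

0.394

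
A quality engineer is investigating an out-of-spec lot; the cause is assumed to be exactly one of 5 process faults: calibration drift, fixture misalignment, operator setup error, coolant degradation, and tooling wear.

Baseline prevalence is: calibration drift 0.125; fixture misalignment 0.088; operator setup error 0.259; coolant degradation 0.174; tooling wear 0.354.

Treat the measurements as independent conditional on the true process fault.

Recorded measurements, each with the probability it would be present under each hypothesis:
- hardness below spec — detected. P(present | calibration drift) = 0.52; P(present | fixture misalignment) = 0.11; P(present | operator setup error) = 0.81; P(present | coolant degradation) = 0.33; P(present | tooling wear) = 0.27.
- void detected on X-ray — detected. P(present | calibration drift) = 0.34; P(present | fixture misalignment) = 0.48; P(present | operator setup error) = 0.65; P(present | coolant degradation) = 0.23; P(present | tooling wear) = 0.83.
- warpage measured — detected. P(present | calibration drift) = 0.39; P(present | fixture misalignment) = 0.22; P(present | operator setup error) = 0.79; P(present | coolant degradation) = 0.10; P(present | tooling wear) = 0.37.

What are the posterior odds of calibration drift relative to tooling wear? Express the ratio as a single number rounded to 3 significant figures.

0.294

The normalizing constant cancels in an odds ratio, so compute prior × likelihood for the two hypotheses only:
  calibration drift: 0.125 × 0.52 × 0.34 × 0.39 = 0.008619
  tooling wear: 0.354 × 0.27 × 0.83 × 0.37 = 0.029353
Posterior odds = 0.008619 / 0.029353 ≈ 0.294.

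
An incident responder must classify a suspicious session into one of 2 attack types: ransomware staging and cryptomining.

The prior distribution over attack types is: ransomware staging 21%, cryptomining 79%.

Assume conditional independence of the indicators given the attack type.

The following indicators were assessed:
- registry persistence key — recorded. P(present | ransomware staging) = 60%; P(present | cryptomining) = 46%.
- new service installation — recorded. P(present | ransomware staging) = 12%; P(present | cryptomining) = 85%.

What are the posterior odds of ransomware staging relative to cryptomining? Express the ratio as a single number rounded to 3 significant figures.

0.0489

The normalizing constant cancels in an odds ratio, so compute prior × likelihood for the two hypotheses only:
  ransomware staging: 0.21 × 0.60 × 0.12 = 0.01512
  cryptomining: 0.79 × 0.46 × 0.85 = 0.30889
Posterior odds = 0.01512 / 0.30889 ≈ 0.0489.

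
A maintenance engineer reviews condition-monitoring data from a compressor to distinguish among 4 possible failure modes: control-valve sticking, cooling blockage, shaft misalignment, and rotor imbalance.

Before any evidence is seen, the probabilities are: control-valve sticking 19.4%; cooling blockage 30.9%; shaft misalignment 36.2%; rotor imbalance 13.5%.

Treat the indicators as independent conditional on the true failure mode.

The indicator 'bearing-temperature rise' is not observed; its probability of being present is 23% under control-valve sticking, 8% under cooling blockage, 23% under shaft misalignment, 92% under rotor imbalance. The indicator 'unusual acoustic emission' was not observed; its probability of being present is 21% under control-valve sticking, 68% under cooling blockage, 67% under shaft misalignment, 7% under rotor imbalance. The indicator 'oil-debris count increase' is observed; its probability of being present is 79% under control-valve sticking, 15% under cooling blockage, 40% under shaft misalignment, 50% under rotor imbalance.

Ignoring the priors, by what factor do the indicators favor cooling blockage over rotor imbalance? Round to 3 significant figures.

Joint likelihood of the indicator pattern under each hypothesis (using 1 − P(present | H) for each absent indicator):
  cooling blockage: (1 − 0.08) × (1 − 0.68) × 0.15 = 0.04416
  rotor imbalance: (1 − 0.92) × (1 − 0.07) × 0.50 = 0.0372
Bayes factor = 0.04416 / 0.0372 ≈ 1.19

1.19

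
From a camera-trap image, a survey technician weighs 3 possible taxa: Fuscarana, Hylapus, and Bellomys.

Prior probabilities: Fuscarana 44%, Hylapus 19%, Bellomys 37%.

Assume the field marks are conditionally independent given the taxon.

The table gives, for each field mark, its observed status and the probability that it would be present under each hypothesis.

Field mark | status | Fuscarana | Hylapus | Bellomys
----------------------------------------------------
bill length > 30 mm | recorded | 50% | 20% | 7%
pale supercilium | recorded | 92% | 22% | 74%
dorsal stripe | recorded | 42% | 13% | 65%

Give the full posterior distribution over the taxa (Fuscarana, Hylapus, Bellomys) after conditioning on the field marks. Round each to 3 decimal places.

0.863, 0.011, 0.126

Multiply each prior by the joint likelihood of the field mark pattern:
  Fuscarana: 0.44 × 0.50 × 0.92 × 0.42 = 0.085008
  Hylapus: 0.19 × 0.20 × 0.22 × 0.13 = 0.0010868
  Bellomys: 0.37 × 0.07 × 0.74 × 0.65 = 0.012458
Normalizing constant Z = 0.085008 + 0.0010868 + 0.012458 = 0.098553.
P(Fuscarana | evidence) = 0.085008 / 0.098553 ≈ 0.863
P(Hylapus | evidence) = 0.0010868 / 0.098553 ≈ 0.011
P(Bellomys | evidence) = 0.012458 / 0.098553 ≈ 0.126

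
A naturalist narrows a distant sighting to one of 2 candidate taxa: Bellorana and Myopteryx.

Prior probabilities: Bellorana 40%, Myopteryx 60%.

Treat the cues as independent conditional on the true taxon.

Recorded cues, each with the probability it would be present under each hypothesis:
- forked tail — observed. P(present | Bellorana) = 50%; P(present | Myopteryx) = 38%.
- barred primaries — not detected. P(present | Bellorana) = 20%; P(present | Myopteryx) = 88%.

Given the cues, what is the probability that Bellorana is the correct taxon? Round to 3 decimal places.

0.854

Multiply each prior by the joint likelihood of the cue pattern (using 1 − P(present | H) for each absent cue):
  Bellorana: 0.400 × 0.50 × (1 − 0.20) = 0.16
  Myopteryx: 0.600 × 0.38 × (1 − 0.88) = 0.02736
Normalizing constant Z = 0.16 + 0.02736 = 0.18736.
P(Bellorana | evidence) = 0.16 / 0.18736 ≈ 0.854.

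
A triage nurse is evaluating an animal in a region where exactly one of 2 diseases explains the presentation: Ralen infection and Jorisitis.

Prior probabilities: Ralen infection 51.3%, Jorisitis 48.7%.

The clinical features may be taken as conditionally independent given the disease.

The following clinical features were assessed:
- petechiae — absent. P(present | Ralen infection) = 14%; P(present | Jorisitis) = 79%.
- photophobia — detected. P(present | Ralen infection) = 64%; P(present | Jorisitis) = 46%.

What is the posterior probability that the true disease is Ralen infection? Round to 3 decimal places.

0.857

By Bayes' rule with conditional independence, the unnormalized weight for each hypothesis is prior × ∏ likelihoods (using 1 − P(present | H) for each absent clinical feature):
  Ralen infection: 0.513 × (1 − 0.14) × 0.64 = 0.28236
  Jorisitis: 0.487 × (1 − 0.79) × 0.46 = 0.047044
The unnormalized weights sum to 0.3294.
P(Ralen infection | evidence) = 0.28236 / 0.3294 ≈ 0.857.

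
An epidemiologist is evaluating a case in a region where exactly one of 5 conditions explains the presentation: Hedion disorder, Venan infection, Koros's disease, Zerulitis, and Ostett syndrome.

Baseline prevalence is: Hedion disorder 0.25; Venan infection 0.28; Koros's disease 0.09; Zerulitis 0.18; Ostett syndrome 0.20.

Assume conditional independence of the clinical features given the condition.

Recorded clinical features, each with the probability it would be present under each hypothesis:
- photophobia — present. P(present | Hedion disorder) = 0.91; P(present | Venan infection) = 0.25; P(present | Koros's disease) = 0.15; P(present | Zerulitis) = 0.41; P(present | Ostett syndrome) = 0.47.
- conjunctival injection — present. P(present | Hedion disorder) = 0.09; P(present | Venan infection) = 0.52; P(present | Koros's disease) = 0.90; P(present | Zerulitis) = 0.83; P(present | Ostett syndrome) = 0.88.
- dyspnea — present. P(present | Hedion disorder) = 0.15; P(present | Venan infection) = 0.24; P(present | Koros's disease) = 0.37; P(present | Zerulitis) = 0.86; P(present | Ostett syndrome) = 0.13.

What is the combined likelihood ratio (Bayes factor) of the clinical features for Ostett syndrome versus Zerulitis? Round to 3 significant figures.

The Bayes factor is the ratio of the joint likelihoods of the clinical feature pattern under the two hypotheses.
  Ostett syndrome: 0.47 × 0.88 × 0.13 = 0.053768
  Zerulitis: 0.41 × 0.83 × 0.86 = 0.29266
Bayes factor = 0.053768 / 0.29266 ≈ 0.184

0.184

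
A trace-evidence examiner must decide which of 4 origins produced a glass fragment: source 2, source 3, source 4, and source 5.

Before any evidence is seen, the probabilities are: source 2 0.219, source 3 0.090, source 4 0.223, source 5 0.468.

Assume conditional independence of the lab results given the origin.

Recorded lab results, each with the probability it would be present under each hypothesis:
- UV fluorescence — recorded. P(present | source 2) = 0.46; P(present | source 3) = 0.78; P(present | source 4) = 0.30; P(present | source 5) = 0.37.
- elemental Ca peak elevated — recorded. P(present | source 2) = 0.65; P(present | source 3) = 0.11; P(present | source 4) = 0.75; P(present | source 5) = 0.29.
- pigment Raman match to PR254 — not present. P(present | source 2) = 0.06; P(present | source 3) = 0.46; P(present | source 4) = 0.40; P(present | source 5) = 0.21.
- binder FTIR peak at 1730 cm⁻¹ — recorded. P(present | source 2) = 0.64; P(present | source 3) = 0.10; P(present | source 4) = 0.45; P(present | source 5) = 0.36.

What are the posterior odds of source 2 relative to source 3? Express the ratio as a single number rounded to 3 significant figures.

The normalizing constant cancels in an odds ratio, so compute prior × likelihood for the two hypotheses only (using 1 − P(present | H) for each absent lab result):
  source 2: 0.219 × 0.46 × 0.65 × (1 − 0.06) × 0.64 = 0.039393
  source 3: 0.090 × 0.78 × 0.11 × (1 − 0.46) × 0.10 = 0.00041699
Posterior odds = 0.039393 / 0.00041699 ≈ 94.5.

94.5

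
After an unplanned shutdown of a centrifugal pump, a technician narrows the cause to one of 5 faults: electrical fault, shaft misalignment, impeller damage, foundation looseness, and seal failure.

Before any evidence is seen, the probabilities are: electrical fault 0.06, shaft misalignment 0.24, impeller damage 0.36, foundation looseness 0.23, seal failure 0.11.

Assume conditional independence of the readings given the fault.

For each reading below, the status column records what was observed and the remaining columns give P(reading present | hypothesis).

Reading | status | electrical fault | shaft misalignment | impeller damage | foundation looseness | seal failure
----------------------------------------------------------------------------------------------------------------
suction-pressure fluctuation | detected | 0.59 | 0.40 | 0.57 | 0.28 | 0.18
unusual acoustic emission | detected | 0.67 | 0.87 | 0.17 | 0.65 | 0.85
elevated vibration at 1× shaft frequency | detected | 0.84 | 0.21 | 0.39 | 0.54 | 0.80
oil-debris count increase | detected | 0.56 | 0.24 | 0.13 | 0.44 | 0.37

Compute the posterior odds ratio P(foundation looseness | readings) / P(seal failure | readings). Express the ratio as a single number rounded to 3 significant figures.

2.00

The normalizing constant cancels in an odds ratio, so compute prior × likelihood for the two hypotheses only:
  foundation looseness: 0.23 × 0.28 × 0.65 × 0.54 × 0.44 = 0.0099459
  seal failure: 0.11 × 0.18 × 0.85 × 0.80 × 0.37 = 0.0049817
Odds(foundation looseness : seal failure) = 0.0099459 / 0.0049817 ≈ 2.00.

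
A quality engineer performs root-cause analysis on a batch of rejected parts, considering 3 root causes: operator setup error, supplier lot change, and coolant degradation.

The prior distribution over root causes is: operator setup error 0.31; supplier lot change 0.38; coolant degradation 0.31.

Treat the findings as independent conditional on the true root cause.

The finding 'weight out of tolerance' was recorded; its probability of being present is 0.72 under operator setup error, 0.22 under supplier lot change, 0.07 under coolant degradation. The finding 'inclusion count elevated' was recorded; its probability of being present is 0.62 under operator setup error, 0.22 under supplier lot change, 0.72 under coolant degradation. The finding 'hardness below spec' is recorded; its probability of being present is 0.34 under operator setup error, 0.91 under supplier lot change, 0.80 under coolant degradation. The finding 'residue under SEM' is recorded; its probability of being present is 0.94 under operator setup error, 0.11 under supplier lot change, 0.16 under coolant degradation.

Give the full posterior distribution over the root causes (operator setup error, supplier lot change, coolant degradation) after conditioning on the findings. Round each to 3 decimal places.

For each hypothesis, the unnormalized posterior weight is prior × product of the finding likelihoods:
  operator setup error: 0.31 × 0.72 × 0.62 × 0.34 × 0.94 = 0.044228
  supplier lot change: 0.38 × 0.22 × 0.22 × 0.91 × 0.11 = 0.001841
  coolant degradation: 0.31 × 0.07 × 0.72 × 0.80 × 0.16 = 0.0019999
Marginal likelihood of the evidence = 0.048068.
P(operator setup error | evidence) = 0.044228 / 0.048068 ≈ 0.920
P(supplier lot change | evidence) = 0.001841 / 0.048068 ≈ 0.038
P(coolant degradation | evidence) = 0.0019999 / 0.048068 ≈ 0.042

0.920, 0.038, 0.042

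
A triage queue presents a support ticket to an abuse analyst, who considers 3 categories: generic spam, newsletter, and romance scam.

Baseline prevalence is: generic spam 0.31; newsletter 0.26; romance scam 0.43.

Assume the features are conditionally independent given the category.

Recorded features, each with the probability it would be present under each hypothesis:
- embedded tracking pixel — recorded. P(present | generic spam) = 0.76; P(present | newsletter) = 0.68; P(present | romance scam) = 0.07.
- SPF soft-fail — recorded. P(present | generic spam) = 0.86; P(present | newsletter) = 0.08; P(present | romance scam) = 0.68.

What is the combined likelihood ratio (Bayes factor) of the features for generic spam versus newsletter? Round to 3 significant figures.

12.0

Joint likelihood of the feature pattern under each hypothesis:
  generic spam: 0.76 × 0.86 = 0.6536
  newsletter: 0.68 × 0.08 = 0.0544
Bayes factor = 0.6536 / 0.0544 ≈ 12.0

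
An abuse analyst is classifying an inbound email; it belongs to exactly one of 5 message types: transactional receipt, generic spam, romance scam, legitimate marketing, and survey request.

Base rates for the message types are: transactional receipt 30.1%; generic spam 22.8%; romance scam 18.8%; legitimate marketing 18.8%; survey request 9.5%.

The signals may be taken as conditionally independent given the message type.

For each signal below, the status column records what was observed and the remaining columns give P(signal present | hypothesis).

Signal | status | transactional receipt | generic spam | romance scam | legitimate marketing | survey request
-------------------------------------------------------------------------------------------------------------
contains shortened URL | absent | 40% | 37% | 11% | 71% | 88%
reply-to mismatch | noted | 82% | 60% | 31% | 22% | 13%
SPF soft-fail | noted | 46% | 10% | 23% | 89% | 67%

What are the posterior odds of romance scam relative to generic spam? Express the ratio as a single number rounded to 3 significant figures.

1.38

Unnormalized posterior weight (prior times the signal likelihoods) for each of the two hypotheses (using 1 − P(present | H) for each absent signal):
  romance scam: 0.188 × (1 − 0.11) × 0.31 × 0.23 = 0.01193
  generic spam: 0.228 × (1 − 0.37) × 0.60 × 0.10 = 0.0086184
Posterior odds = 0.01193 / 0.0086184 ≈ 1.38.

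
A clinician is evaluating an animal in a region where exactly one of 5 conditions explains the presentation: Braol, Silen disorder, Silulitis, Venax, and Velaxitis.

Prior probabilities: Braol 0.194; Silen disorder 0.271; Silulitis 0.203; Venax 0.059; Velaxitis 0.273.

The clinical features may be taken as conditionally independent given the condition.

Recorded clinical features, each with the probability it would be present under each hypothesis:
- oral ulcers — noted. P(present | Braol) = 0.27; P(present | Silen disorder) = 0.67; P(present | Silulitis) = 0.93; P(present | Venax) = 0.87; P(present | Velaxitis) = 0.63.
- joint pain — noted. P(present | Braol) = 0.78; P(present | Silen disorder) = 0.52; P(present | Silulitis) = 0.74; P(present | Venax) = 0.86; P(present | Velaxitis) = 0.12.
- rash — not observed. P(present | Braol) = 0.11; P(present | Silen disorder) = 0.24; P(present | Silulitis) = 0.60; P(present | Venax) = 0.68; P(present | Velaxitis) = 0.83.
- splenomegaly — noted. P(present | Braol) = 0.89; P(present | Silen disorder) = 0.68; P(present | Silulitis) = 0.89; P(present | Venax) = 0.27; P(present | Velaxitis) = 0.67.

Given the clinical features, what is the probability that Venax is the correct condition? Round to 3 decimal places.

By Bayes' rule with conditional independence, the unnormalized weight for each hypothesis is prior × ∏ likelihoods (using 1 − P(present | H) for each absent clinical feature):
  Braol: 0.194 × 0.27 × 0.78 × (1 − 0.11) × 0.89 = 0.032362
  Silen disorder: 0.271 × 0.67 × 0.52 × (1 − 0.24) × 0.68 = 0.048794
  Silulitis: 0.203 × 0.93 × 0.74 × (1 − 0.60) × 0.89 = 0.049735
  Venax: 0.059 × 0.87 × 0.86 × (1 − 0.68) × 0.27 = 0.003814
  Velaxitis: 0.273 × 0.63 × 0.12 × (1 − 0.83) × 0.67 = 0.0023508
Marginal likelihood of the evidence = 0.13706.
P(Venax | evidence) = 0.003814 / 0.13706 ≈ 0.028.

0.028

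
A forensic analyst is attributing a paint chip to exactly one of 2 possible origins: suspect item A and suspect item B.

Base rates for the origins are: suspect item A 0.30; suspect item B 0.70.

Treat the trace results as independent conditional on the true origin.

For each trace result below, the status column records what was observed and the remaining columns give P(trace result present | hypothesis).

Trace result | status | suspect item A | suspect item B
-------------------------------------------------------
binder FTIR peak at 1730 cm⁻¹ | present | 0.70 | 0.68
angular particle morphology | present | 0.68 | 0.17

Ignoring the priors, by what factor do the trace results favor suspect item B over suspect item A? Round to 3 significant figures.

0.243

Take the product of per-trace result likelihoods under each hypothesis, then divide.
  suspect item B: 0.68 × 0.17 = 0.1156
  suspect item A: 0.70 × 0.68 = 0.476
Bayes factor = 0.1156 / 0.476 ≈ 0.243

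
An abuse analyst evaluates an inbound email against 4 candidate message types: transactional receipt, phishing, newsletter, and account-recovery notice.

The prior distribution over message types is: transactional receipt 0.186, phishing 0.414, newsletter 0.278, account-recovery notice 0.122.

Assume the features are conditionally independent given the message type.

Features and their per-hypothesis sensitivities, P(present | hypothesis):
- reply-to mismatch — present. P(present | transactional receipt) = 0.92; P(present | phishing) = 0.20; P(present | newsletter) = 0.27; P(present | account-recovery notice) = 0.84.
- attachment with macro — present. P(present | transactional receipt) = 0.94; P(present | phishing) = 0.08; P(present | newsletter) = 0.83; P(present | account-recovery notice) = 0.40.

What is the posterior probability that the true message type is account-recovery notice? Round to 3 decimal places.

For each hypothesis, the unnormalized posterior weight is prior × product of the feature likelihoods:
  transactional receipt: 0.186 × 0.92 × 0.94 = 0.16085
  phishing: 0.414 × 0.20 × 0.08 = 0.006624
  newsletter: 0.278 × 0.27 × 0.83 = 0.0623
  account-recovery notice: 0.122 × 0.84 × 0.40 = 0.040992
Marginal likelihood of the evidence = 0.27077.
P(account-recovery notice | evidence) = 0.040992 / 0.27077 ≈ 0.151.

0.151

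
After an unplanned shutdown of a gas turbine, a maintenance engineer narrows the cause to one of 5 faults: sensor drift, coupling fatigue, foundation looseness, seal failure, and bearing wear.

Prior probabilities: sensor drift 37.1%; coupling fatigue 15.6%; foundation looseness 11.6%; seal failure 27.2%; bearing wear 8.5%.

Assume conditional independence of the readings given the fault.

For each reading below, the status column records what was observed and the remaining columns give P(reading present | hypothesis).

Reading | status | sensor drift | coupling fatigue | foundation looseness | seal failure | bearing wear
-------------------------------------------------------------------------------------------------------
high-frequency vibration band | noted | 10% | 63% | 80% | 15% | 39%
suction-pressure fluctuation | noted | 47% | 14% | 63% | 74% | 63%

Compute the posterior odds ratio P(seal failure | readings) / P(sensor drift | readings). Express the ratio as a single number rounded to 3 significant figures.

Posterior odds equal prior odds times the likelihood ratio; only the two competing hypotheses matter.
  seal failure: 0.272 × 0.15 × 0.74 = 0.030192
  sensor drift: 0.371 × 0.10 × 0.47 = 0.017437
Odds(seal failure : sensor drift) = 0.030192 / 0.017437 ≈ 1.73.

1.73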